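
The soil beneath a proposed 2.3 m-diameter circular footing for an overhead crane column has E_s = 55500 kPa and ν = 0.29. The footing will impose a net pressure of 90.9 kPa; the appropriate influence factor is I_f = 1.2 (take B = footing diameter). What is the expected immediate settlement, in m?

S_e ≈ 0.00414 m

Immediate (elastic) settlement: S_e = q·B·(1−ν²)/E_s · I_f.
S_e = 90.9 × 2.3 × (1 − 0.29²) / 55500 × 1.2
    = 90.9 × 2.3 × 0.9159 / 55500 × 1.2
    = 0.00414 m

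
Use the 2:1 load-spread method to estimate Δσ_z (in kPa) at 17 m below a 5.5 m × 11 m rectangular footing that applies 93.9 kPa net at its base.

Δσ_z ≈ 9.02 kPa

By the 2:1 method the load spreads at 1 horizontal : 2 vertical, so at depth z the loaded area has grown by z in each plan dimension:
Δσ = qBL/((B+z)(L+z)) = 93.9×5.5×11/((5.5+17)(11+17)) = 9.0174 kPa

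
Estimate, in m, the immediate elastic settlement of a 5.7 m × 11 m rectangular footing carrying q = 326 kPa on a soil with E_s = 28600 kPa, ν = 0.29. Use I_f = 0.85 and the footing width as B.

S_e ≈ 0.0506 m

Immediate (elastic) settlement: S_e = q·B·(1−ν²)/E_s · I_f.
S_e = 326 × 5.7 × (1 − 0.29²) / 28600 × 0.85
    = 326 × 5.7 × 0.9159 / 28600 × 0.85
    = 0.05058 m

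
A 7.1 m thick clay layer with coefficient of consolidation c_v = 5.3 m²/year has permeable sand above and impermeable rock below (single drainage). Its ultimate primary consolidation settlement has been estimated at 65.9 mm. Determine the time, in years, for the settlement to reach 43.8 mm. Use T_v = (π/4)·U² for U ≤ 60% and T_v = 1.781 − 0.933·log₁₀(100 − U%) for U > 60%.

Drainage path length: H_d = H = 7.1 m (single drainage).
U = S(t)/S_ult = 43.8/65.9 = 0.6646.
U > 60%: T_v = 1.781 − 0.933·log₁₀(100 − 66.464) = 0.3577.
t = T_v·H_d²/c_v = 0.3577×7.1²/5.3 = 3.402 years.

t ≈ 3.4 years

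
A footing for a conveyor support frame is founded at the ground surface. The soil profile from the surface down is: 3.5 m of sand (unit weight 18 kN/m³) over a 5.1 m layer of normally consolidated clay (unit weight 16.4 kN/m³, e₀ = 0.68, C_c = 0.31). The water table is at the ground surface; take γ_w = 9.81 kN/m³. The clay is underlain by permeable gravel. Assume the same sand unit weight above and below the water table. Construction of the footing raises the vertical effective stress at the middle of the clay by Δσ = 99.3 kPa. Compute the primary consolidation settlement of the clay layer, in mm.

Mid-depth of clay below the ground surface: z = 3.5 + 5.1/2 = 6.05 m.
Total vertical stress at mid-clay: σ_v = 18×3.5 + 16.4×2.55 = 104.82 kPa.
Pore pressure: u = 9.81×(6.05 − 0) = 59.351 kPa.
Initial effective stress: σ'_0 = σ_v − u = 104.82 − 59.351 = 45.469 kPa.
Final effective stress: σ'_f = σ'_0 + Δσ = 45.469 + 99.3 = 144.77 kPa.
Normally consolidated clay, so the full stress increment lies on the virgin compression line:
S_c = C_c·H/(1+e₀)·log₁₀(σ'_f/σ'_0) = 0.31×5.1/(1+0.68)×log₁₀(144.77/45.469)
    = 0.94107 × 0.50296 = 0.4733 m

S_c ≈ 473 mm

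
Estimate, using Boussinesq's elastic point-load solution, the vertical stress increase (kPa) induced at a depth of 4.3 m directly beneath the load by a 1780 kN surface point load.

Δσ_z ≈ 46 kPa

Boussinesq vertical stress below a point load on an elastic half-space:
Δσ_z = 3P/(2πz²) · [1 + (r/z)²]^(−5/2)
r/z = 0/4.3 = 0; [1+(r/z)²]^(−5/2) = 1.
Δσ_z = 3×1780/(2π×4.3²) × 1 = 45.965 × 1 = 45.97 kPa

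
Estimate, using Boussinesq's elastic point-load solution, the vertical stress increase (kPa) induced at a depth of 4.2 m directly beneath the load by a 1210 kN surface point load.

Δσ_z ≈ 32.8 kPa

Boussinesq vertical stress below a point load on an elastic half-space:
Δσ_z = 3P/(2πz²) · [1 + (r/z)²]^(−5/2)
r/z = 0/4.2 = 0; [1+(r/z)²]^(−5/2) = 1.
Δσ_z = 3×1210/(2π×4.2²) × 1 = 32.751 × 1 = 32.75 kPa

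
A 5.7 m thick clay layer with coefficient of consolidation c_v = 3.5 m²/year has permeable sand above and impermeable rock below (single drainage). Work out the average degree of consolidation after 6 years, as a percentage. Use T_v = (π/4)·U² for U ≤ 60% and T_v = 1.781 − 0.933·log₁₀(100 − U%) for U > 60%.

U ≈ 83.6 %

Drainage path length: H_d = H = 5.7 m (single drainage).
T_v = c_v·t/H_d² = 3.5×6/5.7² = 0.64635.
T_v = 0.64635 corresponds to the U > 60% branch:
U = 1 − 10^((1.781 − T_v)/0.933)/100 = 0.8355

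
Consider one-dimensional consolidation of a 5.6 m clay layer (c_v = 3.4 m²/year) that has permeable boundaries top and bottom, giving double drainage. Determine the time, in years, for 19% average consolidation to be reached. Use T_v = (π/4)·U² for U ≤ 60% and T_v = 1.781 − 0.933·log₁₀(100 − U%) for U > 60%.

t ≈ 0.0654 years

Drainage path length: H_d = H/2 = 2.8 m (double drainage).
U ≤ 60%: T_v = (π/4)·U² = (π/4)×0.19² = 0.028353.
t = T_v·H_d²/c_v = 0.028353×2.8²/3.4 = 0.06538 years.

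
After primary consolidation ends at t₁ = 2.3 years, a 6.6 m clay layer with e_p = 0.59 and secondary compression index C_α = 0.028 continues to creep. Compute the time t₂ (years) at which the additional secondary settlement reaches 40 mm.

S_s = C_α·H/(1+e_p)·log₁₀(t₂/t₁) ⇒ log₁₀(t₂/t₁) = S_s·(1+e_p)/(C_α·H).
log₁₀(t₂/t₁) = 0.04 × (1+0.59) / (0.028×6.6) = 0.3442
t₂ = t₁ × 10^0.3442 = 2.3 × 2.209 = 5.08 years

t₂ ≈ 5.08 years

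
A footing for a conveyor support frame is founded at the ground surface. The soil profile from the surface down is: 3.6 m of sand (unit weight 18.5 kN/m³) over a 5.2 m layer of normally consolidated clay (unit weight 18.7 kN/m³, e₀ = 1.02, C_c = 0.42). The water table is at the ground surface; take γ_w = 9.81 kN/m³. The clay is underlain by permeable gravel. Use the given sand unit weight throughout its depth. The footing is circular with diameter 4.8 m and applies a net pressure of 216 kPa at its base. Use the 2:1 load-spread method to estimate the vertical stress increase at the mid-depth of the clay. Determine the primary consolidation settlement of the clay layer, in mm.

Mid-depth of clay below the ground surface: z = 3.6 + 5.2/2 = 6.2 m.
Total vertical stress at mid-clay: σ_v = 18.5×3.6 + 18.7×2.6 = 115.22 kPa.
Pore pressure: u = 9.81×(6.2 − 0) = 60.822 kPa.
Initial effective stress: σ'_0 = σ_v − u = 115.22 − 60.822 = 54.398 kPa.
Stress increase at mid-clay by the 2:1 spreading method:
Δσ ≈ qD²/(D+z)² = 216×4.8²/(4.8+6.2)² = 41.129 kPa
Final effective stress: σ'_f = σ'_0 + Δσ = 54.398 + 41.129 = 95.527 kPa.
Normally consolidated clay, so the full stress increment lies on the virgin compression line:
S_c = C_c·H/(1+e₀)·log₁₀(σ'_f/σ'_0) = 0.42×5.2/(1+1.02)×log₁₀(95.527/54.398)
    = 1.0812 × 0.24454 = 0.2644 m

S_c ≈ 264 mm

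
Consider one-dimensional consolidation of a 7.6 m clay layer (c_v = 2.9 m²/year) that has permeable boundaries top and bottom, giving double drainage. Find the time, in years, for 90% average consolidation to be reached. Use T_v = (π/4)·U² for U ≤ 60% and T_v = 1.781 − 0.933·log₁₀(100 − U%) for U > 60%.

t ≈ 4.22 years

Drainage path length: H_d = H/2 = 3.8 m (double drainage).
U > 60%: T_v = 1.781 − 0.933·log₁₀(100 − 90) = 0.848.
t = T_v·H_d²/c_v = 0.848×3.8²/2.9 = 4.222 years.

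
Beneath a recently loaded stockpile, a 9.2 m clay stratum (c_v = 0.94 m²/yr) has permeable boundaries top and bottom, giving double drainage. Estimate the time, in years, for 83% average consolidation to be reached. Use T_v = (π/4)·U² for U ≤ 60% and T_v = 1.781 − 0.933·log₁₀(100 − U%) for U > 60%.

Drainage path length: H_d = H/2 = 4.6 m (double drainage).
U > 60%: T_v = 1.781 − 0.933·log₁₀(100 − 83) = 0.63299.
t = T_v·H_d²/c_v = 0.63299×4.6²/0.94 = 14.25 years.

t ≈ 14.2 years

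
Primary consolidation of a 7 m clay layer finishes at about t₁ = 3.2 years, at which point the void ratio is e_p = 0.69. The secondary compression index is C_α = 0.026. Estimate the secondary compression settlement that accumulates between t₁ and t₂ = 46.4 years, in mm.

Secondary compression: S_s = C_α·H/(1+e_p)·log₁₀(t₂/t₁)
S_s = 0.026×7/(1+0.69)×log₁₀(46.4/3.2)
    = 0.1077 × 1.161 = 0.1251 m

S_s ≈ 125 mm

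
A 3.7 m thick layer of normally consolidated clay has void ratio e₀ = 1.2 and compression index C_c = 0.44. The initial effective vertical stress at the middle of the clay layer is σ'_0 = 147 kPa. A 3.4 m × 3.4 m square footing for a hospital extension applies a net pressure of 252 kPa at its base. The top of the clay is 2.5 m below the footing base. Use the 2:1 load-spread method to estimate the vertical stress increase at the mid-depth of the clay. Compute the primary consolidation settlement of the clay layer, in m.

S_c ≈ 0.0916 m

Mid-depth of clay below the footing base: z = 2.5 + 3.7/2 = 4.35 m.
Stress increase at mid-clay by the 2:1 spreading method:
Δσ = qBL/((B+z)(L+z)) = 252×3.4×3.4/((3.4+4.35)(3.4+4.35)) = 48.501 kPa
Final effective stress: σ'_f = σ'_0 + Δσ = 147 + 48.501 = 195.5 kPa.
Normally consolidated clay, so the full stress increment lies on the virgin compression line:
S_c = C_c·H/(1+e₀)·log₁₀(σ'_f/σ'_0) = 0.44×3.7/(1+1.2)×log₁₀(195.5/147)
    = 0.74 × 0.12383 = 0.09163 m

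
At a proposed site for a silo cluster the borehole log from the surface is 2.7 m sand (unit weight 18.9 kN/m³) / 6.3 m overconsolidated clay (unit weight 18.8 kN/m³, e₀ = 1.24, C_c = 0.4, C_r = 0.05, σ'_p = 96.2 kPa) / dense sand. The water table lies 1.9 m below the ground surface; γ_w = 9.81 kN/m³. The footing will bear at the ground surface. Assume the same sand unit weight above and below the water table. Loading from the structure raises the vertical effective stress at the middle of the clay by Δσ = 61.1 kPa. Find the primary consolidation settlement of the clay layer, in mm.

S_c ≈ 175 mm

Mid-depth of clay below the ground surface: z = 2.7 + 6.3/2 = 5.85 m.
Total vertical stress at mid-clay: σ_v = 18.9×2.7 + 18.8×3.15 = 110.25 kPa.
Pore pressure: u = 9.81×(5.85 − 1.9) = 38.75 kPa.
Initial effective stress: σ'_0 = σ_v − u = 110.25 − 38.75 = 71.5 kPa.
Final effective stress: σ'_f = 71.5 + 61.1 = 132.6 kPa.
σ'_f = 132.6 > σ'_p = 96.2 kPa, so the stress path crosses the preconsolidation pressure — recompression up to σ'_p, then virgin compression beyond:
S_c = H/(1+e₀)·[C_r·log₁₀(σ'_p/σ'_0) + C_c·log₁₀(σ'_f/σ'_p)]
    = 6.3/2.24 × [0.05×log₁₀(96.2/71.5) + 0.4×log₁₀(132.6/96.2)]
    = 2.8125 × [0.0064435 + 0.055747] = 0.1749 m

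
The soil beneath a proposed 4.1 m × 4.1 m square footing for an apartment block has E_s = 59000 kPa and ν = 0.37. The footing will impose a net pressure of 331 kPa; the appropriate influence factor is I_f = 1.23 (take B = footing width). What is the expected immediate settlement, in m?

S_e ≈ 0.0244 m

Immediate (elastic) settlement: S_e = q·B·(1−ν²)/E_s · I_f.
S_e = 331 × 4.1 × (1 − 0.37²) / 59000 × 1.23
    = 331 × 4.1 × 0.8631 / 59000 × 1.23
    = 0.02442 m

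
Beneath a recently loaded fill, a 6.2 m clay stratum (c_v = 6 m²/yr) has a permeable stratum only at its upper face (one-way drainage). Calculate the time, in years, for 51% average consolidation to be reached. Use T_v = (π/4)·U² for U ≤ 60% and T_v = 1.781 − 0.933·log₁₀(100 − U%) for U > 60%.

t ≈ 1.31 years

Drainage path length: H_d = H = 6.2 m (single drainage).
U ≤ 60%: T_v = (π/4)·U² = (π/4)×0.51² = 0.20428.
t = T_v·H_d²/c_v = 0.20428×6.2²/6 = 1.309 years.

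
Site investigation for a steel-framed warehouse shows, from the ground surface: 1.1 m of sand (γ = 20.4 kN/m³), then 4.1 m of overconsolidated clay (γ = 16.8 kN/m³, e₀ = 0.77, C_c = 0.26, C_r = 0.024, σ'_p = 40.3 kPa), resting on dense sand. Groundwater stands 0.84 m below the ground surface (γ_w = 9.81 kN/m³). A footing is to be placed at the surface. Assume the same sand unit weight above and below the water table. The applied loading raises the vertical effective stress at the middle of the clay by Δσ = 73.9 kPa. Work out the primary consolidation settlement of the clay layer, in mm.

Mid-depth of clay below the ground surface: z = 1.1 + 4.1/2 = 3.15 m.
Total vertical stress at mid-clay: σ_v = 20.4×1.1 + 16.8×2.05 = 56.88 kPa.
Pore pressure: u = 9.81×(3.15 − 0.84) = 22.661 kPa.
Initial effective stress: σ'_0 = σ_v − u = 56.88 − 22.661 = 34.219 kPa.
Final effective stress: σ'_f = 34.219 + 73.9 = 108.12 kPa.
σ'_f = 108.12 > σ'_p = 40.3 kPa, so the stress path crosses the preconsolidation pressure — recompression up to σ'_p, then virgin compression beyond:
S_c = H/(1+e₀)·[C_r·log₁₀(σ'_p/σ'_0) + C_c·log₁₀(σ'_f/σ'_p)]
    = 4.1/1.77 × [0.024×log₁₀(40.3/34.219) + 0.26×log₁₀(108.12/40.3)]
    = 2.3164 × [0.0017049 + 0.11144] = 0.2621 m

S_c ≈ 262 mm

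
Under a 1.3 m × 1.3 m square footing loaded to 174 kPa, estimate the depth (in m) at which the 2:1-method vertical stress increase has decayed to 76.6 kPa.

z ≈ 0.659 m

2:1 spreading — at depth z the loaded area has grown by z in each plan dimension:
qB²/(B+z)² = Δσ_z ⇒ z = B(√(q/Δσ_z) − 1) = 1.3×(√(174/76.6) − 1) = 0.6593 m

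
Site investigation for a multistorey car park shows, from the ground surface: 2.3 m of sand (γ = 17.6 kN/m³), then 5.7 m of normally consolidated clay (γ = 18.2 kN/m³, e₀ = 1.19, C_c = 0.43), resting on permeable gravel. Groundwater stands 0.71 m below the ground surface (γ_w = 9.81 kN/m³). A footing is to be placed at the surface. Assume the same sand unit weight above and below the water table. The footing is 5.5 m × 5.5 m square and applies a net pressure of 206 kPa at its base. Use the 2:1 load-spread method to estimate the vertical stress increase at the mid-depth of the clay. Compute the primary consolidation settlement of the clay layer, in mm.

S_c ≈ 367 mm

Mid-depth of clay below the ground surface: z = 2.3 + 5.7/2 = 5.15 m.
Total vertical stress at mid-clay: σ_v = 17.6×2.3 + 18.2×2.85 = 92.35 kPa.
Pore pressure: u = 9.81×(5.15 − 0.71) = 43.556 kPa.
Initial effective stress: σ'_0 = σ_v − u = 92.35 − 43.556 = 48.794 kPa.
Stress increase at mid-clay by the 2:1 spreading method:
Δσ = qBL/((B+z)(L+z)) = 206×5.5×5.5/((5.5+5.15)(5.5+5.15)) = 54.941 kPa
Final effective stress: σ'_f = σ'_0 + Δσ = 48.794 + 54.941 = 103.73 kPa.
Normally consolidated clay, so the full stress increment lies on the virgin compression line:
S_c = C_c·H/(1+e₀)·log₁₀(σ'_f/σ'_0) = 0.43×5.7/(1+1.19)×log₁₀(103.73/48.794)
    = 1.1192 × 0.32754 = 0.3666 m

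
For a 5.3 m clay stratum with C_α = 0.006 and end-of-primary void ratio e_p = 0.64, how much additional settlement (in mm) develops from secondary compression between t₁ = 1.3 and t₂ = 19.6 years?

S_s ≈ 22.8 mm

Secondary compression: S_s = C_α·H/(1+e_p)·log₁₀(t₂/t₁)
S_s = 0.006×5.3/(1+0.64)×log₁₀(19.6/1.3)
    = 0.01939 × 1.178 = 0.02285 m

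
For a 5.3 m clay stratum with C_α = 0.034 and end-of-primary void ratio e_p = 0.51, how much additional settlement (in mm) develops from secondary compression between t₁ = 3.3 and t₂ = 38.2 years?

Secondary compression: S_s = C_α·H/(1+e_p)·log₁₀(t₂/t₁)
S_s = 0.034×5.3/(1+0.51)×log₁₀(38.2/3.3)
    = 0.1193 × 1.064 = 0.1269 m

S_s ≈ 127 mm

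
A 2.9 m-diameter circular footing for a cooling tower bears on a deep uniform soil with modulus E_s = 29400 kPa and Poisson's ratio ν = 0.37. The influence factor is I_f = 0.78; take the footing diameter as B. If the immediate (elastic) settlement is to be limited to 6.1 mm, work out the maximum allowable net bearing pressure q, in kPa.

q ≈ 91.9 kPa

S_e = q·B·(1−ν²)/E_s · I_f  ⇒  q = S_e·E_s / (B·(1−ν²)·I_f).
q = 0.0061 × 29400 / (2.9 × 0.8631 × 0.78) = 91.86 kPa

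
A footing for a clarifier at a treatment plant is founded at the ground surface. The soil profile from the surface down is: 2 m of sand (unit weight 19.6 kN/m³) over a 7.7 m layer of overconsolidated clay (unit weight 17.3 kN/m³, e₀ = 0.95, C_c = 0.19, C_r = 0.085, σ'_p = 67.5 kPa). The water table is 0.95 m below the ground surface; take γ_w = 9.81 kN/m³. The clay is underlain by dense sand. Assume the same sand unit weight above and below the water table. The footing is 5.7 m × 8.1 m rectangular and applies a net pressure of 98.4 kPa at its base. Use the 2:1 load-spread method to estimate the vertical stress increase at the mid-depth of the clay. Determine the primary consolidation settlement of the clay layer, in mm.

S_c ≈ 101 mm

Mid-depth of clay below the ground surface: z = 2 + 7.7/2 = 5.85 m.
Total vertical stress at mid-clay: σ_v = 19.6×2 + 17.3×3.85 = 105.81 kPa.
Pore pressure: u = 9.81×(5.85 − 0.95) = 48.069 kPa.
Initial effective stress: σ'_0 = σ_v − u = 105.81 − 48.069 = 57.741 kPa.
Stress increase at mid-clay by the 2:1 spreading method:
Δσ = qBL/((B+z)(L+z)) = 98.4×5.7×8.1/((5.7+5.85)(8.1+5.85)) = 28.197 kPa
Final effective stress: σ'_f = 57.741 + 28.197 = 85.938 kPa.
σ'_f = 85.938 > σ'_p = 67.5 kPa, so the stress path crosses the preconsolidation pressure — recompression up to σ'_p, then virgin compression beyond:
S_c = H/(1+e₀)·[C_r·log₁₀(σ'_p/σ'_0) + C_c·log₁₀(σ'_f/σ'_p)]
    = 7.7/1.95 × [0.085×log₁₀(67.5/57.741) + 0.19×log₁₀(85.938/67.5)]
    = 3.9487 × [0.0057647 + 0.019927] = 0.1014 m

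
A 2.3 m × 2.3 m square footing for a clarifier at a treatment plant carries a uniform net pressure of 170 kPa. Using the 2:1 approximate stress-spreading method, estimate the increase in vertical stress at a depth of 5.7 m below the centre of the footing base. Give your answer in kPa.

Δσ_z ≈ 14.1 kPa

By the 2:1 method the load spreads at 1 horizontal : 2 vertical, so at depth z the loaded area has grown by z in each plan dimension:
Δσ = qBL/((B+z)(L+z)) = 170×2.3×2.3/((2.3+5.7)(2.3+5.7)) = 14.052 kPa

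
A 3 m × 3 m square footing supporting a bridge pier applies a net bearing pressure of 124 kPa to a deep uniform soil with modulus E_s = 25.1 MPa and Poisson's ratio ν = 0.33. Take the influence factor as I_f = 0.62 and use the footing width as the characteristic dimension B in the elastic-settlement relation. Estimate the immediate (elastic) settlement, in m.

S_e ≈ 0.00819 m

Immediate (elastic) settlement: S_e = q·B·(1−ν²)/E_s · I_f.
E_s = 25.1 MPa = 25100 kPa.
S_e = 124 × 3 × (1 − 0.33²) / 25100 × 0.62
    = 124 × 3 × 0.8911 / 25100 × 0.62
    = 0.008188 m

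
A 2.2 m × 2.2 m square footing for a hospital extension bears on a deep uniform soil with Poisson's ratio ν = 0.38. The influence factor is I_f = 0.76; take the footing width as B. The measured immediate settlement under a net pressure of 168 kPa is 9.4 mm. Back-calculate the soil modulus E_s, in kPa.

S_e = q·B·(1−ν²)/E_s · I_f  ⇒  E_s = q·B·(1−ν²)·I_f / S_e.
E_s = 168 × 2.2 × 0.8556 × 0.76 / 0.0094 = 25570 kPa

E_s ≈ 25600 kPa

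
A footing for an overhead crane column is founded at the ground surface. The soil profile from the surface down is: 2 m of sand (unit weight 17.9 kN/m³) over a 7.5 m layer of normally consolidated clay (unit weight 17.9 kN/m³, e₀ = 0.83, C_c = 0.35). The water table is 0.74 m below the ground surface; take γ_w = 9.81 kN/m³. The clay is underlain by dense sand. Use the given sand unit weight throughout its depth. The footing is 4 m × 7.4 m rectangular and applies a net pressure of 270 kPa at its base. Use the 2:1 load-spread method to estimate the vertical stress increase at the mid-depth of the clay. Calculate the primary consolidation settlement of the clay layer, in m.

Mid-depth of clay below the ground surface: z = 2 + 7.5/2 = 5.75 m.
Total vertical stress at mid-clay: σ_v = 17.9×2 + 17.9×3.75 = 102.92 kPa.
Pore pressure: u = 9.81×(5.75 − 0.74) = 49.148 kPa.
Initial effective stress: σ'_0 = σ_v − u = 102.92 − 49.148 = 53.772 kPa.
Stress increase at mid-clay by the 2:1 spreading method:
Δσ = qBL/((B+z)(L+z)) = 270×4×7.4/((4+5.75)(7.4+5.75)) = 62.334 kPa
Final effective stress: σ'_f = σ'_0 + Δσ = 53.772 + 62.334 = 116.11 kPa.
Normally consolidated clay, so the full stress increment lies on the virgin compression line:
S_c = C_c·H/(1+e₀)·log₁₀(σ'_f/σ'_0) = 0.35×7.5/(1+0.83)×log₁₀(116.11/53.772)
    = 1.4344 × 0.33431 = 0.4795 m

S_c ≈ 0.48 m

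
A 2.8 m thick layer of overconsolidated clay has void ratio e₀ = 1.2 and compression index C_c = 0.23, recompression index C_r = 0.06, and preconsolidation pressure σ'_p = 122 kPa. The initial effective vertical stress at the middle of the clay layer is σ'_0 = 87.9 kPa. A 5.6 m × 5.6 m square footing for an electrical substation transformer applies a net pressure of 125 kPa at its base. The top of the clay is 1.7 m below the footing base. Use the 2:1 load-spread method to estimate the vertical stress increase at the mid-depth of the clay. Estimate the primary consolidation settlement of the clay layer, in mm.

Mid-depth of clay below the footing base: z = 1.7 + 2.8/2 = 3.1 m.
Stress increase at mid-clay by the 2:1 spreading method:
Δσ = qBL/((B+z)(L+z)) = 125×5.6×5.6/((5.6+3.1)(5.6+3.1)) = 51.79 kPa
Final effective stress: σ'_f = 87.9 + 51.79 = 139.69 kPa.
σ'_f = 139.69 > σ'_p = 122 kPa, so the stress path crosses the preconsolidation pressure — recompression up to σ'_p, then virgin compression beyond:
S_c = H/(1+e₀)·[C_r·log₁₀(σ'_p/σ'_0) + C_c·log₁₀(σ'_f/σ'_p)]
    = 2.8/2.2 × [0.06×log₁₀(122/87.9) + 0.23×log₁₀(139.69/122)]
    = 1.2727 × [0.0085423 + 0.013525] = 0.02809 m

S_c ≈ 28.1 mm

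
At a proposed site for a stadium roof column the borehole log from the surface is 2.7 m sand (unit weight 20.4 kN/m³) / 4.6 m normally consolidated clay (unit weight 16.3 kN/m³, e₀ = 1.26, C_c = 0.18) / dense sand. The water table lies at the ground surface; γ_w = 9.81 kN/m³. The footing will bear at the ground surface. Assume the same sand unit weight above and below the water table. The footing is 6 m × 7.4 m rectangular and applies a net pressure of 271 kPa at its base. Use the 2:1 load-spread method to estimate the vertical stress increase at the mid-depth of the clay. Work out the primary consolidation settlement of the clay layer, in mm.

Mid-depth of clay below the ground surface: z = 2.7 + 4.6/2 = 5 m.
Total vertical stress at mid-clay: σ_v = 20.4×2.7 + 16.3×2.3 = 92.57 kPa.
Pore pressure: u = 9.81×(5 − 0) = 49.05 kPa.
Initial effective stress: σ'_0 = σ_v − u = 92.57 − 49.05 = 43.52 kPa.
Stress increase at mid-clay by the 2:1 spreading method:
Δσ = qBL/((B+z)(L+z)) = 271×6×7.4/((6+5)(7.4+5)) = 88.214 kPa
Final effective stress: σ'_f = σ'_0 + Δσ = 43.52 + 88.214 = 131.73 kPa.
Normally consolidated clay, so the full stress increment lies on the virgin compression line:
S_c = C_c·H/(1+e₀)·log₁₀(σ'_f/σ'_0) = 0.18×4.6/(1+1.26)×log₁₀(131.73/43.52)
    = 0.36637 × 0.481 = 0.1762 m

S_c ≈ 176 mm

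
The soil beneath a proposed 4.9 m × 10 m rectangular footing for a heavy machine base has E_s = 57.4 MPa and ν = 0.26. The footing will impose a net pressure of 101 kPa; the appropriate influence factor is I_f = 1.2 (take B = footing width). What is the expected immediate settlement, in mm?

S_e ≈ 9.65 mm

Immediate (elastic) settlement: S_e = q·B·(1−ν²)/E_s · I_f.
E_s = 57.4 MPa = 57400 kPa.
S_e = 101 × 4.9 × (1 − 0.26²) / 57400 × 1.2
    = 101 × 4.9 × 0.9324 / 57400 × 1.2
    = 0.009647 m = 9.647 mm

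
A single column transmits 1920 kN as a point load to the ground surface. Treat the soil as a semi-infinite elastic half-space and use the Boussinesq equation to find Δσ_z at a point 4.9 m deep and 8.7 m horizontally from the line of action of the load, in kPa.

Δσ_z ≈ 1.09 kPa

Boussinesq vertical stress below a point load on an elastic half-space:
Δσ_z = 3P/(2πz²) · [1 + (r/z)²]^(−5/2)
r/z = 8.7/4.9 = 1.7755; [1+(r/z)²]^(−5/2) = 0.02846.
Δσ_z = 3×1920/(2π×4.9²) × 0.02846 = 38.181 × 0.02846 = 1.087 kPa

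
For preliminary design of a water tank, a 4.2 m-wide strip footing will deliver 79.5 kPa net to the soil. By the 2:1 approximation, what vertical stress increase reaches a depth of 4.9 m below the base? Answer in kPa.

By the 2:1 method the load spreads at 1 horizontal : 2 vertical, so at depth z the loaded area has grown by z in each plan dimension:
Δσ = qB/(B+z) = 79.5×4.2/(4.2+4.9) = 36.692 kPa

Δσ_z ≈ 36.7 kPa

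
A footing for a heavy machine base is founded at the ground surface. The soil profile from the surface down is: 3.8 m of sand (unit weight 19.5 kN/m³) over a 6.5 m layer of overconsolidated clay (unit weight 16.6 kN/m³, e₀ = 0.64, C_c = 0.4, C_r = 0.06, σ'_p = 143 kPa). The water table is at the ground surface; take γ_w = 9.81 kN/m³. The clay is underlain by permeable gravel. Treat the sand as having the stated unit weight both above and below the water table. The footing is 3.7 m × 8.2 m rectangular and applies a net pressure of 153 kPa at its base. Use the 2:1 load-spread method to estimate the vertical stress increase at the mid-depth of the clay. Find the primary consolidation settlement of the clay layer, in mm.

Mid-depth of clay below the ground surface: z = 3.8 + 6.5/2 = 7.05 m.
Total vertical stress at mid-clay: σ_v = 19.5×3.8 + 16.6×3.25 = 128.05 kPa.
Pore pressure: u = 9.81×(7.05 − 0) = 69.16 kPa.
Initial effective stress: σ'_0 = σ_v − u = 128.05 − 69.16 = 58.89 kPa.
Stress increase at mid-clay by the 2:1 spreading method:
Δσ = qBL/((B+z)(L+z)) = 153×3.7×8.2/((3.7+7.05)(8.2+7.05)) = 28.316 kPa
Final effective stress: σ'_f = 58.89 + 28.316 = 87.206 kPa.
σ'_f = 87.206 ≤ σ'_p = 143 kPa, so the clay remains overconsolidated and only the recompression index applies:
S_c = C_r·H/(1+e₀)·log₁₀(σ'_f/σ'_0) = 0.06×6.5/1.64×log₁₀(87.206/58.89)
    = 0.2378 × 0.1705 = 0.04055 m

S_c ≈ 40.5 mm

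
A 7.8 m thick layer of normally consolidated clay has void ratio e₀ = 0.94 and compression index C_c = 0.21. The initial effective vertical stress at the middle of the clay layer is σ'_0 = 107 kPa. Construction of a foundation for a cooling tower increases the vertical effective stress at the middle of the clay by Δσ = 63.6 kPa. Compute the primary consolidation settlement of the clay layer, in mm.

Final effective stress: σ'_f = σ'_0 + Δσ = 107 + 63.6 = 170.6 kPa.
Normally consolidated clay, so the full stress increment lies on the virgin compression line:
S_c = C_c·H/(1+e₀)·log₁₀(σ'_f/σ'_0) = 0.21×7.8/(1+0.94)×log₁₀(170.6/107)
    = 0.84433 × 0.2026 = 0.1711 m

S_c ≈ 171 mm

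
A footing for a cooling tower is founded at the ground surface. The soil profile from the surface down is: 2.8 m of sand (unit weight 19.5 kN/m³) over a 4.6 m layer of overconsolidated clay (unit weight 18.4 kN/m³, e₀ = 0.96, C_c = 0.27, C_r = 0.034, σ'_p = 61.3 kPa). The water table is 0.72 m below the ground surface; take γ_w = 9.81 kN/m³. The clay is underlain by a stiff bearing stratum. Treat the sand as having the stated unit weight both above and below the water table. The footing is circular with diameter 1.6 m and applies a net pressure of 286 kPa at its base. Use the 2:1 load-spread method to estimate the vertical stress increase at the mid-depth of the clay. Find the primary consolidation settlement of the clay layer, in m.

S_c ≈ 0.042 m

Mid-depth of clay below the ground surface: z = 2.8 + 4.6/2 = 5.1 m.
Total vertical stress at mid-clay: σ_v = 19.5×2.8 + 18.4×2.3 = 96.92 kPa.
Pore pressure: u = 9.81×(5.1 − 0.72) = 42.968 kPa.
Initial effective stress: σ'_0 = σ_v − u = 96.92 − 42.968 = 53.952 kPa.
Stress increase at mid-clay by the 2:1 spreading method:
Δσ ≈ qD²/(D+z)² = 286×1.6²/(1.6+5.1)² = 16.31 kPa
Final effective stress: σ'_f = 53.952 + 16.31 = 70.262 kPa.
σ'_f = 70.262 > σ'_p = 61.3 kPa, so the stress path crosses the preconsolidation pressure — recompression up to σ'_p, then virgin compression beyond:
S_c = H/(1+e₀)·[C_r·log₁₀(σ'_p/σ'_0) + C_c·log₁₀(σ'_f/σ'_p)]
    = 4.6/1.96 × [0.034×log₁₀(61.3/53.952) + 0.27×log₁₀(70.262/61.3)]
    = 2.3469 × [0.0018854 + 0.016] = 0.04198 m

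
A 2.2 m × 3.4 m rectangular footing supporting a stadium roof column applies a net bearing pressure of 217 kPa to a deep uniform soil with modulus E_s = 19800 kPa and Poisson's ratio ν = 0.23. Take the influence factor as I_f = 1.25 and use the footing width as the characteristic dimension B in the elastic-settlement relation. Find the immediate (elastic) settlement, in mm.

Immediate (elastic) settlement: S_e = q·B·(1−ν²)/E_s · I_f.
S_e = 217 × 2.2 × (1 − 0.23²) / 19800 × 1.25
    = 217 × 2.2 × 0.9471 / 19800 × 1.25
    = 0.02854 m = 28.54 mm

S_e ≈ 28.5 mm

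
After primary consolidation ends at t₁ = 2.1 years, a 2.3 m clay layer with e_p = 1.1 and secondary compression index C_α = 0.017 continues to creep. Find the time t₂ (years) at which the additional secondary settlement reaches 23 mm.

t₂ ≈ 36.1 years

S_s = C_α·H/(1+e_p)·log₁₀(t₂/t₁) ⇒ log₁₀(t₂/t₁) = S_s·(1+e_p)/(C_α·H).
log₁₀(t₂/t₁) = 0.023 × (1+1.1) / (0.017×2.3) = 1.235
t₂ = t₁ × 10^1.235 = 2.1 × 17.19 = 36.1 years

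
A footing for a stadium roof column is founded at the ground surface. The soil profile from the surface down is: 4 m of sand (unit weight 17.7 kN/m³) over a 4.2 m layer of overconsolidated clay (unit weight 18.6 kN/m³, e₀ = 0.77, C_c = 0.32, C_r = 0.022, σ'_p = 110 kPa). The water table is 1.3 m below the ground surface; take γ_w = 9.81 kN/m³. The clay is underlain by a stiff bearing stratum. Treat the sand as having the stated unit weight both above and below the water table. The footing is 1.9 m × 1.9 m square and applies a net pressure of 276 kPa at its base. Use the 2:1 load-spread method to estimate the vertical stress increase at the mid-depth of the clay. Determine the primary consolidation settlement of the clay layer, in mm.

Mid-depth of clay below the ground surface: z = 4 + 4.2/2 = 6.1 m.
Total vertical stress at mid-clay: σ_v = 17.7×4 + 18.6×2.1 = 109.86 kPa.
Pore pressure: u = 9.81×(6.1 − 1.3) = 47.088 kPa.
Initial effective stress: σ'_0 = σ_v − u = 109.86 − 47.088 = 62.772 kPa.
Stress increase at mid-clay by the 2:1 spreading method:
Δσ = qBL/((B+z)(L+z)) = 276×1.9×1.9/((1.9+6.1)(1.9+6.1)) = 15.568 kPa
Final effective stress: σ'_f = 62.772 + 15.568 = 78.34 kPa.
σ'_f = 78.34 ≤ σ'_p = 110 kPa, so the clay remains overconsolidated and only the recompression index applies:
S_c = C_r·H/(1+e₀)·log₁₀(σ'_f/σ'_0) = 0.022×4.2/1.77×log₁₀(78.34/62.772)
    = 0.052204 × 0.096218 = 0.005023 m

S_c ≈ 5.02 mm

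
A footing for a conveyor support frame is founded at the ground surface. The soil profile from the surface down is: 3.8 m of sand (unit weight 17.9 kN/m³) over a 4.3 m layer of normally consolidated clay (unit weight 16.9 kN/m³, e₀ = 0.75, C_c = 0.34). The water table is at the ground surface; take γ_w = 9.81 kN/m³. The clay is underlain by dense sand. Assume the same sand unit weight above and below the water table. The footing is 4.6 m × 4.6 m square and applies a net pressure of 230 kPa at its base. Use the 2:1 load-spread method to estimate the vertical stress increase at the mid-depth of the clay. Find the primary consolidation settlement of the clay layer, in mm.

S_c ≈ 242 mm

Mid-depth of clay below the ground surface: z = 3.8 + 4.3/2 = 5.95 m.
Total vertical stress at mid-clay: σ_v = 17.9×3.8 + 16.9×2.15 = 104.35 kPa.
Pore pressure: u = 9.81×(5.95 − 0) = 58.37 kPa.
Initial effective stress: σ'_0 = σ_v − u = 104.35 − 58.37 = 45.98 kPa.
Stress increase at mid-clay by the 2:1 spreading method:
Δσ = qBL/((B+z)(L+z)) = 230×4.6×4.6/((4.6+5.95)(4.6+5.95)) = 43.726 kPa
Final effective stress: σ'_f = σ'_0 + Δσ = 45.98 + 43.726 = 89.706 kPa.
Normally consolidated clay, so the full stress increment lies on the virgin compression line:
S_c = C_c·H/(1+e₀)·log₁₀(σ'_f/σ'_0) = 0.34×4.3/(1+0.75)×log₁₀(89.706/45.98)
    = 0.83543 × 0.29025 = 0.2425 m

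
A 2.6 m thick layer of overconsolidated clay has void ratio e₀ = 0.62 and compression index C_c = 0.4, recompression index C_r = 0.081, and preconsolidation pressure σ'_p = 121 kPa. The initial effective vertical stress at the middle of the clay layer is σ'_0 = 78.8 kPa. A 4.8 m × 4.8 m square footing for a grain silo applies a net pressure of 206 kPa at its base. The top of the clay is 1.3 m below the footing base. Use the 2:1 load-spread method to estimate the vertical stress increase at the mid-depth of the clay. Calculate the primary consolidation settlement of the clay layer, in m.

Mid-depth of clay below the footing base: z = 1.3 + 2.6/2 = 2.6 m.
Stress increase at mid-clay by the 2:1 spreading method:
Δσ = qBL/((B+z)(L+z)) = 206×4.8×4.8/((4.8+2.6)(4.8+2.6)) = 86.673 kPa
Final effective stress: σ'_f = 78.8 + 86.673 = 165.47 kPa.
σ'_f = 165.47 > σ'_p = 121 kPa, so the stress path crosses the preconsolidation pressure — recompression up to σ'_p, then virgin compression beyond:
S_c = H/(1+e₀)·[C_r·log₁₀(σ'_p/σ'_0) + C_c·log₁₀(σ'_f/σ'_p)]
    = 2.6/1.62 × [0.081×log₁₀(121/78.8) + 0.4×log₁₀(165.47/121)]
    = 1.6049 × [0.015087 + 0.054374] = 0.1115 m

S_c ≈ 0.111 m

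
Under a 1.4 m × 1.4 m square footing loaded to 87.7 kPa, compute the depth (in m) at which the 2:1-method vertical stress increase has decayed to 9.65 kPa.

2:1 spreading — at depth z the loaded area has grown by z in each plan dimension:
qB²/(B+z)² = Δσ_z ⇒ z = B(√(q/Δσ_z) − 1) = 1.4×(√(87.7/9.65) − 1) = 2.821 m

z ≈ 2.82 m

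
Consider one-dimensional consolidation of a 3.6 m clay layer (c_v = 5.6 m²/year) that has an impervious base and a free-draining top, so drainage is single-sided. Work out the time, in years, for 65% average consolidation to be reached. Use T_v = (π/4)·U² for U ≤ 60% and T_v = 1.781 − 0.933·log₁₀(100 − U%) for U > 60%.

t ≈ 0.788 years

Drainage path length: H_d = H = 3.6 m (single drainage).
U > 60%: T_v = 1.781 − 0.933·log₁₀(100 − 65) = 0.34038.
t = T_v·H_d²/c_v = 0.34038×3.6²/5.6 = 0.7877 years.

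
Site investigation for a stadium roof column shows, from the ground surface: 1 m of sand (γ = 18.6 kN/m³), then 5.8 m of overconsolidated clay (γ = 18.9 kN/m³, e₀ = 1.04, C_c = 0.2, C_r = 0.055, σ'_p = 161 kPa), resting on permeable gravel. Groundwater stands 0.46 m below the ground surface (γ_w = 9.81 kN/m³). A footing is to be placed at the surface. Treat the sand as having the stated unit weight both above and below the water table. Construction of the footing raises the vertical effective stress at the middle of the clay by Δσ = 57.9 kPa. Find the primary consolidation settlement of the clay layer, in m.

S_c ≈ 0.0611 m

Mid-depth of clay below the ground surface: z = 1 + 5.8/2 = 3.9 m.
Total vertical stress at mid-clay: σ_v = 18.6×1 + 18.9×2.9 = 73.41 kPa.
Pore pressure: u = 9.81×(3.9 − 0.46) = 33.746 kPa.
Initial effective stress: σ'_0 = σ_v − u = 73.41 − 33.746 = 39.664 kPa.
Final effective stress: σ'_f = 39.664 + 57.9 = 97.564 kPa.
σ'_f = 97.564 ≤ σ'_p = 161 kPa, so the clay remains overconsolidated and only the recompression index applies:
S_c = C_r·H/(1+e₀)·log₁₀(σ'_f/σ'_0) = 0.055×5.8/2.04×log₁₀(97.564/39.664)
    = 0.15637 × 0.39089 = 0.06112 m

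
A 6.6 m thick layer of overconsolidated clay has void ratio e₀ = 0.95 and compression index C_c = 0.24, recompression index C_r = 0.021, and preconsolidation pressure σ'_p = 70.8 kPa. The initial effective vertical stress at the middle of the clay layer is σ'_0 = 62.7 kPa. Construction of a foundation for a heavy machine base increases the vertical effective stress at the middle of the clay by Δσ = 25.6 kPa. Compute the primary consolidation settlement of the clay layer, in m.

Final effective stress: σ'_f = 62.7 + 25.6 = 88.3 kPa.
σ'_f = 88.3 > σ'_p = 70.8 kPa, so the stress path crosses the preconsolidation pressure — recompression up to σ'_p, then virgin compression beyond:
S_c = H/(1+e₀)·[C_r·log₁₀(σ'_p/σ'_0) + C_c·log₁₀(σ'_f/σ'_p)]
    = 6.6/1.95 × [0.021×log₁₀(70.8/62.7) + 0.24×log₁₀(88.3/70.8)]
    = 3.3846 × [0.0011081 + 0.023023] = 0.08167 m

S_c ≈ 0.0817 m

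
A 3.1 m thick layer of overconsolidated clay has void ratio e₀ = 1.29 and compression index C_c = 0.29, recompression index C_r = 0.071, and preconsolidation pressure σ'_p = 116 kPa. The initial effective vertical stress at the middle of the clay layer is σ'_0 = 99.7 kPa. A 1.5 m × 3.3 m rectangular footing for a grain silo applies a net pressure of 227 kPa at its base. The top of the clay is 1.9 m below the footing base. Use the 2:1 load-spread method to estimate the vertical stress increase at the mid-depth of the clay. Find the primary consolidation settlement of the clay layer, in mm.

Mid-depth of clay below the footing base: z = 1.9 + 3.1/2 = 3.45 m.
Stress increase at mid-clay by the 2:1 spreading method:
Δσ = qBL/((B+z)(L+z)) = 227×1.5×3.3/((1.5+3.45)(3.3+3.45)) = 33.63 kPa
Final effective stress: σ'_f = 99.7 + 33.63 = 133.33 kPa.
σ'_f = 133.33 > σ'_p = 116 kPa, so the stress path crosses the preconsolidation pressure — recompression up to σ'_p, then virgin compression beyond:
S_c = H/(1+e₀)·[C_r·log₁₀(σ'_p/σ'_0) + C_c·log₁₀(σ'_f/σ'_p)]
    = 3.1/2.29 × [0.071×log₁₀(116/99.7) + 0.29×log₁₀(133.33/116)]
    = 1.3537 × [0.0046692 + 0.017536] = 0.03006 m

S_c ≈ 30.1 mm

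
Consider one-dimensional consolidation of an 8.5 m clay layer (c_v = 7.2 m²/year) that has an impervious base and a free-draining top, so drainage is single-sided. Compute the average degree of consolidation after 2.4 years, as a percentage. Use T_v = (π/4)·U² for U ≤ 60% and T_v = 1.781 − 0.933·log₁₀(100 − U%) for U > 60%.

Drainage path length: H_d = H = 8.5 m (single drainage).
T_v = c_v·t/H_d² = 7.2×2.4/8.5² = 0.23917.
T_v = 0.23917 corresponds to the U ≤ 60% branch:
U = √(4T_v/π) = 0.5518

U ≈ 55.2 %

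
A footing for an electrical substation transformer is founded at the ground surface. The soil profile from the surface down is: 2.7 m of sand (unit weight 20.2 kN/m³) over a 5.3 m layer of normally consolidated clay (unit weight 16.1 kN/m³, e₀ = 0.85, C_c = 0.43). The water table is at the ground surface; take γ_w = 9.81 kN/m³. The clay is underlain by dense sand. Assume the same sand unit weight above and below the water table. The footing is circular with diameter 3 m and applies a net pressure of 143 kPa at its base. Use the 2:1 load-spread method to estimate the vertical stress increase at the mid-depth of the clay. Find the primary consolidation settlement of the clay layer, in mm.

S_c ≈ 185 mm

Mid-depth of clay below the ground surface: z = 2.7 + 5.3/2 = 5.35 m.
Total vertical stress at mid-clay: σ_v = 20.2×2.7 + 16.1×2.65 = 97.205 kPa.
Pore pressure: u = 9.81×(5.35 − 0) = 52.483 kPa.
Initial effective stress: σ'_0 = σ_v − u = 97.205 − 52.483 = 44.722 kPa.
Stress increase at mid-clay by the 2:1 spreading method:
Δσ ≈ qD²/(D+z)² = 143×3²/(3+5.35)² = 18.459 kPa
Final effective stress: σ'_f = σ'_0 + Δσ = 44.722 + 18.459 = 63.181 kPa.
Normally consolidated clay, so the full stress increment lies on the virgin compression line:
S_c = C_c·H/(1+e₀)·log₁₀(σ'_f/σ'_0) = 0.43×5.3/(1+0.85)×log₁₀(63.181/44.722)
    = 1.2319 × 0.15007 = 0.1849 m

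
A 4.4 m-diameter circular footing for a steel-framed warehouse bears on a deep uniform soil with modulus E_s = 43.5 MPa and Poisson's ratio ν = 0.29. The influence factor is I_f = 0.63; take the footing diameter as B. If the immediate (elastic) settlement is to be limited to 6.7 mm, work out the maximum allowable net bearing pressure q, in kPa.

q ≈ 115 kPa

E_s = 43.5 MPa = 43500 kPa.
S_e = q·B·(1−ν²)/E_s · I_f  ⇒  q = S_e·E_s / (B·(1−ν²)·I_f).
q = 0.0067 × 43500 / (4.4 × 0.9159 × 0.63) = 114.8 kPa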